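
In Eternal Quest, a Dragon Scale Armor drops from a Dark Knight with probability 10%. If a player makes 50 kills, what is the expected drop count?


Expected drops = kills * (drop_rate / 100)
= 50 * (10 / 100)
= 50 * 0.1
= 5.0

5.0 drops


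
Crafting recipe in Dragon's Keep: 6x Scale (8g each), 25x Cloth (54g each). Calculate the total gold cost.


Cost breakdown:
  Scale: 6 * 8 = 48
  Cloth: 25 * 54 = 1350
Total = 48 + 1350 = 1398

1398 gold


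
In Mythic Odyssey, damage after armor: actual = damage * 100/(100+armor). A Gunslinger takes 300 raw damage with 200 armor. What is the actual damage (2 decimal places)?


actual = 300 * 100 / (100 + 200)
= 300 * 100 / 300
= 30000 / 300
= 100.00

100.00 damage


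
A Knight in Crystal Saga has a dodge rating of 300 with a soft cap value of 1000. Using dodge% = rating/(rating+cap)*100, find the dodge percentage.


dodge% = 300 / (300 + 1000) * 100
= 300 / 1300 * 100
= 0.230769 * 100
= 23.08%

23.08%


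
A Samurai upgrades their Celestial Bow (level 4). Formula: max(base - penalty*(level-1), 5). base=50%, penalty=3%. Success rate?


raw_rate = 50 - 3 * (4 - 1)
= 50 - 3 * 3
= 50 - 9
= 41
Apply floor: max(41, 5) = 41%

41%


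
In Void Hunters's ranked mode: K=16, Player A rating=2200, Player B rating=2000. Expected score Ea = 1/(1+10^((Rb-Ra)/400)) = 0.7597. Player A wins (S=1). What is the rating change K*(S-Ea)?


Elo update: delta = K * (S - Ea), where S = 1 (wins)
S - Ea = 1 - 0.7597 = 0.2403
Rating change = 16 * 0.2403
= 3.84

3.84 rating points


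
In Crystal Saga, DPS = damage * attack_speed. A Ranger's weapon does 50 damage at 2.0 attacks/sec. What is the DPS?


DPS = damage * attack_speed
= 50 * 2.0
= 100.0

100.0 DPS


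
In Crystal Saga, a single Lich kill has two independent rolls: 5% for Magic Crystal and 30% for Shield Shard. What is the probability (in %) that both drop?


For independent events, P(both) = P(A) * P(B)
= 5% * 30%
= 150 / 100 %
= 1.5%

1.5%


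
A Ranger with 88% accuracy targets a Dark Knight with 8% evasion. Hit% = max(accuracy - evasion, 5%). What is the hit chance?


accuracy - evasion = 88 - 8 = 80
Apply floor: max(80, 5) = 80
Hit chance = 80%

80%


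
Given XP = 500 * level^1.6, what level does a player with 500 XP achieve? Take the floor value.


XP = 500 * level^1.6, so level = (XP / 500)^(1/1.6)
= (500 / 500)^(1/1.6)
= 1.0^0.625
= 1.0
Floor: level = 1

level 1


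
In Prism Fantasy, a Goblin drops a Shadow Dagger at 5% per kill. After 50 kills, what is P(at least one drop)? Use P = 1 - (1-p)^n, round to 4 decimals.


P(at least one) = 1 - P(none) = 1 - (1-p)^n
p = 5/100 = 0.05
1 - p = 0.95
(1 - p)^50 = 0.95^50 = 0.076945
P(at least one) = 1 - 0.076945 = 0.9231

0.9231


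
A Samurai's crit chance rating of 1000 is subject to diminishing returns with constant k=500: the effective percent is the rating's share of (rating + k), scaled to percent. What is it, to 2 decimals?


effective% = rating / (rating + k) * 100
= 1000 / (1000 + 500) * 100
= 1000 / 1500 * 100
= 0.666667 * 100
= 66.67%

66.67%


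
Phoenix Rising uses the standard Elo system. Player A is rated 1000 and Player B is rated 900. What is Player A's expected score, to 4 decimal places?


Elo expected score: Ea = 1/(1 + 10^((Rb-Ra)/400))
Rb - Ra = 900 - 1000 = -100
(Rb-Ra)/400 = -100/400 = -0.25
10^-0.25 = 0.562341
Ea = 1/(1 + 0.562341) = 1/1.562341 = 0.6401

0.6401


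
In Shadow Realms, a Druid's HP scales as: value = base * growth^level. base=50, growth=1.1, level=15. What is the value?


value = base * growth^level
= 50 * 1.1^15
= 50 * 4.177248
= 208.86

208.86 HP


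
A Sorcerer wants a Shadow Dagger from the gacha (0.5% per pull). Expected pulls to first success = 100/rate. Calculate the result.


Expected pulls for a geometric distribution = 1/p = 100 / rate%
= 100 / 0.5
= 200.0

200.0 pulls


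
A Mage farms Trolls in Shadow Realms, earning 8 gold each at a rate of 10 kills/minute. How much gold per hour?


Gold per minute = 8 * 10 = 80
Gold per hour = 80 * 60 = 4800

4800 gold/hour


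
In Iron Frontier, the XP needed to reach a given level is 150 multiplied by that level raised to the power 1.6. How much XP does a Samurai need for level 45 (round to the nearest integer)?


XP = 150 * level^1.6
Substitute level = 45:
XP = 150 * 45^1.6
= 150 * 441.7128
= 66257

66257 XP


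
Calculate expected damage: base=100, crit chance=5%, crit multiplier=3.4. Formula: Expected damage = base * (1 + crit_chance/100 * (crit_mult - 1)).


E[dmg] = base * (1 + crit_chance * (crit_mult - 1))
cc as decimal = 5/100 = 0.05
cm - 1 = 3.4 - 1 = 2.4
Bonus factor = 0.05 * 2.4 = 0.12
Total multiplier = 1 + 0.12 = 1.12
Expected damage = 100 * 1.12 = 112.00

112.00 damage


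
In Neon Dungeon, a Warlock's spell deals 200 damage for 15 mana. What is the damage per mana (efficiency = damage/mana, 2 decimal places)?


Efficiency = damage / mana
= 200 / 15
= 13.33

13.33 dmg/mana


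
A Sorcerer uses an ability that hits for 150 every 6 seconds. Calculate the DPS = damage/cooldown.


DPS = damage / cooldown
= 150 / 6
= 25.00

25.00 DPS


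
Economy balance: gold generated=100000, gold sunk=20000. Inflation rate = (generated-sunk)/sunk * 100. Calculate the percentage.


Net gold = 100000 - 20000 = 80000
Inflation rate = net / sunk * 100 = 80000 / 20000 * 100
= 4.0 * 100
= 400.00%

400.00%


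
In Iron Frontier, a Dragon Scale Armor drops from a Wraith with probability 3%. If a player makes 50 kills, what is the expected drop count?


Expected drops = kills * (drop_rate / 100)
= 50 * (3 / 100)
= 50 * 0.03
= 1.5

1.5 drops


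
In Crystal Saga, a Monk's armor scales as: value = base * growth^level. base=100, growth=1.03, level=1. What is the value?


value = base * growth^level
= 100 * 1.03^1
= 100 * 1.03
= 103.00

103.00 armor


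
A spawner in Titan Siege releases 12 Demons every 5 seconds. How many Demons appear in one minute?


Spawns per minute = count * (60 / interval)
= 12 * (60 / 5)
= 12 * 12.0
= 144.0

144.0 per minute


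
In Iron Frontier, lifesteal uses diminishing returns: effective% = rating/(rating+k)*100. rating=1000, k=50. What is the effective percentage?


effective% = rating / (rating + k) * 100
= 1000 / (1000 + 50) * 100
= 1000 / 1050 * 100
= 0.952381 * 100
= 95.24%

95.24%


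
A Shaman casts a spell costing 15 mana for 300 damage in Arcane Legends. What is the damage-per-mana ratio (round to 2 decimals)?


Efficiency = damage / mana
= 300 / 15
= 20.00

20.00 dmg/mana


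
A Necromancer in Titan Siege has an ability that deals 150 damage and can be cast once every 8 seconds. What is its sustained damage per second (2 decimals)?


DPS = damage / cooldown
= 150 / 8
= 18.75

18.75 DPS


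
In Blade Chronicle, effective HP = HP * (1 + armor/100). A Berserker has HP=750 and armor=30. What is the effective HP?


EHP = 750 * (1 + 30/100)
= 750 * (1 + 0.3)
= 750 * 1.3
= 975.0

975.0 EHP


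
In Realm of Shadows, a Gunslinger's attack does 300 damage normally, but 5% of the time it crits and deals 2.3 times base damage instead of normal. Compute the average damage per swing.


E[dmg] = base * (1 + crit_chance * (crit_mult - 1))
cc as decimal = 5/100 = 0.05
cm - 1 = 2.3 - 1 = 1.3
Bonus factor = 0.05 * 1.3 = 0.065
Total multiplier = 1 + 0.065 = 1.065
Expected damage = 300 * 1.065 = 319.50

319.50 damage


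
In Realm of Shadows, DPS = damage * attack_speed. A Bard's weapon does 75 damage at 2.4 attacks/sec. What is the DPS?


DPS = damage * attack_speed
= 75 * 2.4
= 180.0

180.0 DPS


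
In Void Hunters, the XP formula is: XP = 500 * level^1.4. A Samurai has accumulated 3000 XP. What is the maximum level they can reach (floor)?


XP = 500 * level^1.4, so level = (XP / 500)^(1/1.4)
= (3000 / 500)^(1/1.4)
= 6.0^0.7143
= 3.596
Floor: level = 3

level 3


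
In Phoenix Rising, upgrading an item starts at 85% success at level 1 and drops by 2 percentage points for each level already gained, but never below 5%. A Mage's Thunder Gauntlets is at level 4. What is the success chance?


raw_rate = 85 - 2 * (4 - 1)
= 85 - 2 * 3
= 85 - 6
= 79
Apply floor: max(79, 5) = 79%

79%


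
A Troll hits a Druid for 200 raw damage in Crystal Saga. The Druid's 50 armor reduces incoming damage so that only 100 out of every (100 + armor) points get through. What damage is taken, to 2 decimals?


actual = 200 * 100 / (100 + 50)
= 200 * 100 / 150
= 20000 / 150
= 133.33

133.33 damage


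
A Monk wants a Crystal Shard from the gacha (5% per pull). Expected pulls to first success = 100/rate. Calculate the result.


Expected pulls for a geometric distribution = 1/p = 100 / rate%
= 100 / 5
= 20.0

20.0 pulls


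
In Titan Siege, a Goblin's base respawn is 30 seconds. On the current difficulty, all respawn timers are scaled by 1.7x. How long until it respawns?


Respawn time = base * multiplier
= 30 * 1.7
= 51.0 seconds

51.0 seconds


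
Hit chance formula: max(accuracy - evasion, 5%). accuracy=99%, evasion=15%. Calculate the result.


accuracy - evasion = 99 - 15 = 84
Apply floor: max(84, 5) = 84
Hit chance = 84%

84%


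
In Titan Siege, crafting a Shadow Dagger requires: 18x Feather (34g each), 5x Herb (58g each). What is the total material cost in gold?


Cost breakdown:
  Feather: 18 * 34 = 612
  Herb: 5 * 58 = 290
Total = 612 + 290 = 902

902 gold


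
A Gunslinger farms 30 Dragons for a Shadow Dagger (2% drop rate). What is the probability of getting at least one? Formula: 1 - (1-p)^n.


P(at least one) = 1 - P(none) = 1 - (1-p)^n
p = 2/100 = 0.02
1 - p = 0.98
(1 - p)^30 = 0.98^30 = 0.545484
P(at least one) = 1 - 0.545484 = 0.4545

0.4545


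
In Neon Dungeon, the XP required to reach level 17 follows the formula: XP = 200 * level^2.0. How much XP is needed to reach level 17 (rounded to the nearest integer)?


XP = 200 * level^2.0
Substitute level = 17:
XP = 200 * 17^2.0
= 200 * 289.0
= 57800

57800 XP


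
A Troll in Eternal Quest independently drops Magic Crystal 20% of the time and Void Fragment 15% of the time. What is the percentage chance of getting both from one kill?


For independent events, P(both) = P(A) * P(B)
= 20% * 15%
= 300 / 100 %
= 3.0%

3.0%


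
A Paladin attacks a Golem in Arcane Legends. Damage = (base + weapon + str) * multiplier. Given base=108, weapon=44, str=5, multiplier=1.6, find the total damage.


Sum base + weapon + str = 108 + 44 + 5 = 157
Multiply by 1.6:
157 * 1.6 = 251.2

251.2 damage


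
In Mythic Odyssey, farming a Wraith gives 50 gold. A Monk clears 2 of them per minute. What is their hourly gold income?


Gold per minute = 50 * 2 = 100
Gold per hour = 100 * 60 = 6000

6000 gold/hour


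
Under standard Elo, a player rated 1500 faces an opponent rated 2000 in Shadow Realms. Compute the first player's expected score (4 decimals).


Elo expected score: Ea = 1/(1 + 10^((Rb-Ra)/400))
Rb - Ra = 2000 - 1500 = 500
(Rb-Ra)/400 = 500/400 = 1.25
10^1.25 = 17.782794
Ea = 1/(1 + 17.782794) = 1/18.782794 = 0.0532

0.0532


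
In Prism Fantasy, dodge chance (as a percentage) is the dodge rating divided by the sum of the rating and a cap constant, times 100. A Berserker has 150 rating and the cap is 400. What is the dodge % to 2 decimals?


dodge% = 150 / (150 + 400) * 100
= 150 / 550 * 100
= 0.272727 * 100
= 27.27%

27.27%


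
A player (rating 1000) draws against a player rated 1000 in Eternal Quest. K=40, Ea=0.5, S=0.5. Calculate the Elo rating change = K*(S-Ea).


Elo update: delta = K * (S - Ea), where S = 0.5 (draws)
S - Ea = 0.5 - 0.5 = 0.0
Rating change = 40 * 0.0
= 0.00

0.00 rating points


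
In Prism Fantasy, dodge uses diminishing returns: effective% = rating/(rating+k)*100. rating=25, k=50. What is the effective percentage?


effective% = rating / (rating + k) * 100
= 25 / (25 + 50) * 100
= 25 / 75 * 100
= 0.333333 * 100
= 33.33%

33.33%


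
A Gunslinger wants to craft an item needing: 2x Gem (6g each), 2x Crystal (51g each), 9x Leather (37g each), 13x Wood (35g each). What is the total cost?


Cost breakdown:
  Gem: 2 * 6 = 12
  Crystal: 2 * 51 = 102
  Leather: 9 * 37 = 333
  Wood: 13 * 35 = 455
Total = 12 + 102 + 333 + 455 = 902

902 gold


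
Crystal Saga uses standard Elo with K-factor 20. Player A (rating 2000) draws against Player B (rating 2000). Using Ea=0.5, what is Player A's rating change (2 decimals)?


Elo update: delta = K * (S - Ea), where S = 0.5 (draws)
S - Ea = 0.5 - 0.5 = 0.0
Rating change = 20 * 0.0
= 0.00

0.00 rating points


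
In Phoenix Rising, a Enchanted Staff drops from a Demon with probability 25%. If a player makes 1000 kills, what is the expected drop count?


Expected drops = kills * (drop_rate / 100)
= 1000 * (25 / 100)
= 1000 * 0.25
= 250.0

250.0 drops


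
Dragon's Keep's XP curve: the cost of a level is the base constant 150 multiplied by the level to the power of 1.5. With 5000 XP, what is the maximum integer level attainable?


XP = 150 * level^1.5, so level = (XP / 150)^(1/1.5)
= (5000 / 150)^(1/1.5)
= 33.3333^0.6667
= 10.3574
Floor: level = 10

level 10


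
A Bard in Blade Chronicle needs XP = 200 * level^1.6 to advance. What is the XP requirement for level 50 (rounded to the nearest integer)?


XP = 200 * level^1.6
Substitute level = 50:
XP = 200 * 50^1.6
= 200 * 522.8198
= 104564

104564 XP


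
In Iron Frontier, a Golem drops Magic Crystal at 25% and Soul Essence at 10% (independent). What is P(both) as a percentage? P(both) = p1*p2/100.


For independent events, P(both) = P(A) * P(B)
= 25% * 10%
= 250 / 100 %
= 2.5%

2.5%


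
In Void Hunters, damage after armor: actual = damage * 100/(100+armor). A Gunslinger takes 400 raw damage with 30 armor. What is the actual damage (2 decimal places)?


actual = 400 * 100 / (100 + 30)
= 400 * 100 / 130
= 40000 / 130
= 307.69

307.69 damage


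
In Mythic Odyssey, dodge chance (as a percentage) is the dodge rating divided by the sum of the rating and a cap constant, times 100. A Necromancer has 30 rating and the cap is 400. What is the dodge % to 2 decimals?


dodge% = 30 / (30 + 400) * 100
= 30 / 430 * 100
= 0.069767 * 100
= 6.98%

6.98%


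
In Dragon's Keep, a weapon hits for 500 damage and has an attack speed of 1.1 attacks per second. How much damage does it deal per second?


DPS = damage * attack_speed
= 500 * 1.1
= 550.0

550.0 DPS


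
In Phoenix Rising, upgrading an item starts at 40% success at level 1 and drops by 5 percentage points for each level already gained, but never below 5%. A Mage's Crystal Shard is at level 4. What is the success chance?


raw_rate = 40 - 5 * (4 - 1)
= 40 - 5 * 3
= 40 - 15
= 25
Apply floor: max(25, 5) = 25%

25%


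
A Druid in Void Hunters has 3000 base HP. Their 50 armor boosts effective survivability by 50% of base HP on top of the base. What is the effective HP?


EHP = 3000 * (1 + 50/100)
= 3000 * (1 + 0.5)
= 3000 * 1.5
= 4500.0

4500.0 EHP


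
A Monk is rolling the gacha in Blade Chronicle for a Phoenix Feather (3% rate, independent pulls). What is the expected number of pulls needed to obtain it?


Expected pulls for a geometric distribution = 1/p = 100 / rate%
= 100 / 3
= 33.33

33.33 pulls


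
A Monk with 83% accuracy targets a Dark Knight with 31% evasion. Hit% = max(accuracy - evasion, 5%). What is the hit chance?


accuracy - evasion = 83 - 31 = 52
Apply floor: max(52, 5) = 52
Hit chance = 52%

52%


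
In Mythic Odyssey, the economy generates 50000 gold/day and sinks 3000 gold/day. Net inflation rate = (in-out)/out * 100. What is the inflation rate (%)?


Net gold = 50000 - 3000 = 47000
Inflation rate = net / sunk * 100 = 47000 / 3000 * 100
= 15.666667 * 100
= 1566.67%

1566.67%


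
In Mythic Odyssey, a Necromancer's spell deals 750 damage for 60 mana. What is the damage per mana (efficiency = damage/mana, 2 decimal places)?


Efficiency = damage / mana
= 750 / 60
= 12.50

12.50 dmg/mana


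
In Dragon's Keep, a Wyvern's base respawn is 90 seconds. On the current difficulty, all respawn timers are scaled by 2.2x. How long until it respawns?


Respawn time = base * multiplier
= 90 * 2.2
= 198.0 seconds

198.0 seconds


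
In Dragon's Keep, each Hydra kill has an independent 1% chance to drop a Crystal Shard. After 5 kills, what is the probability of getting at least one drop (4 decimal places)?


P(at least one) = 1 - P(none) = 1 - (1-p)^n
p = 1/100 = 0.01
1 - p = 0.99
(1 - p)^5 = 0.99^5 = 0.950990
P(at least one) = 1 - 0.950990 = 0.0490

0.0490


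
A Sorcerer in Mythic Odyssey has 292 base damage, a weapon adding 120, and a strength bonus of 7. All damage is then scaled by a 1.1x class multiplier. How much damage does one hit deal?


Sum base + weapon + str = 292 + 120 + 7 = 419
Multiply by 1.1:
419 * 1.1 = 460.9

460.9 damage


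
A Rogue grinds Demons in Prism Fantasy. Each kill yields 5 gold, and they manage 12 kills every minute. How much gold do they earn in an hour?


Gold per minute = 5 * 12 = 60
Gold per hour = 60 * 60 = 3600

3600 gold/hour


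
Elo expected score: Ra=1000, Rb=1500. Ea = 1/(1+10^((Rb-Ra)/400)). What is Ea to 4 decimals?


Elo expected score: Ea = 1/(1 + 10^((Rb-Ra)/400))
Rb - Ra = 1500 - 1000 = 500
(Rb-Ra)/400 = 500/400 = 1.25
10^1.25 = 17.782794
Ea = 1/(1 + 17.782794) = 1/18.782794 = 0.0532

0.0532


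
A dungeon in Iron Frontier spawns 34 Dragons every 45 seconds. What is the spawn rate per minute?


Spawns per minute = count * (60 / interval)
= 34 * (60 / 45)
= 34 * 1.3333
= 45.33

45.33 per minute


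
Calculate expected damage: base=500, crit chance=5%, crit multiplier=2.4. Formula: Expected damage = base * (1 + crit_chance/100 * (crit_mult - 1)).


E[dmg] = base * (1 + crit_chance * (crit_mult - 1))
cc as decimal = 5/100 = 0.05
cm - 1 = 2.4 - 1 = 1.4
Bonus factor = 0.05 * 1.4 = 0.07
Total multiplier = 1 + 0.07 = 1.07
Expected damage = 500 * 1.07 = 535.00

535.00 damage


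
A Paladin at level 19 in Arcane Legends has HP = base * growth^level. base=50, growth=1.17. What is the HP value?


value = base * growth^level
= 50 * 1.17^19
= 50 * 19.748375
= 987.42

987.42 HP


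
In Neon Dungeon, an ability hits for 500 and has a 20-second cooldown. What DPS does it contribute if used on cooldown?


DPS = damage / cooldown
= 500 / 20
= 25.00

25.00 DPS


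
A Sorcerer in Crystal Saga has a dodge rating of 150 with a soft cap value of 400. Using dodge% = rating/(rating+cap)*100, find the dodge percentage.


dodge% = 150 / (150 + 400) * 100
= 150 / 550 * 100
= 0.272727 * 100
= 27.27%

27.27%


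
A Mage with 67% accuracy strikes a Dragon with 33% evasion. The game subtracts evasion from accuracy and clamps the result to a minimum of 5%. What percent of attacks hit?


accuracy - evasion = 67 - 33 = 34
Apply floor: max(34, 5) = 34
Hit chance = 34%

34%


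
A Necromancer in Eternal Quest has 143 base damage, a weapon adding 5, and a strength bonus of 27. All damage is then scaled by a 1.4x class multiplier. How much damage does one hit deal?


Sum base + weapon + str = 143 + 5 + 27 = 175
Multiply by 1.4:
175 * 1.4 = 245.0

245.0 damage


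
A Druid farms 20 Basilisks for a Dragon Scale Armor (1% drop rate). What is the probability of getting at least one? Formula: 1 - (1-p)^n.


P(at least one) = 1 - P(none) = 1 - (1-p)^n
p = 1/100 = 0.01
1 - p = 0.99
(1 - p)^20 = 0.99^20 = 0.817907
P(at least one) = 1 - 0.817907 = 0.1821

0.1821


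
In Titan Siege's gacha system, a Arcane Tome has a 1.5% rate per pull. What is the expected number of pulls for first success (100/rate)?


Expected pulls for a geometric distribution = 1/p = 100 / rate%
= 100 / 1.5
= 66.67

66.67 pulls


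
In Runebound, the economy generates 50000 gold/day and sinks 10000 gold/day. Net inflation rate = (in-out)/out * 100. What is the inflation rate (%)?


Net gold = 50000 - 10000 = 40000
Inflation rate = net / sunk * 100 = 40000 / 10000 * 100
= 4.0 * 100
= 400.00%

400.00%


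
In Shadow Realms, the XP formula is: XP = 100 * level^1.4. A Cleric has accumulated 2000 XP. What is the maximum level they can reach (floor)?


XP = 100 * level^1.4, so level = (XP / 100)^(1/1.4)
= (2000 / 100)^(1/1.4)
= 20.0^0.7143
= 8.4978
Floor: level = 8

level 8


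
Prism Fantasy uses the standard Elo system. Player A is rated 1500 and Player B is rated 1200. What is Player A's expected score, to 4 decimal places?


Elo expected score: Ea = 1/(1 + 10^((Rb-Ra)/400))
Rb - Ra = 1200 - 1500 = -300
(Rb-Ra)/400 = -300/400 = -0.75
10^-0.75 = 0.177828
Ea = 1/(1 + 0.177828) = 1/1.177828 = 0.8490

0.8490


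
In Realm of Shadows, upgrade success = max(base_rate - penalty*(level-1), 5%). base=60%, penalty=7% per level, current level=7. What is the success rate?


raw_rate = 60 - 7 * (7 - 1)
= 60 - 7 * 6
= 60 - 42
= 18
Apply floor: max(18, 5) = 18%

18%


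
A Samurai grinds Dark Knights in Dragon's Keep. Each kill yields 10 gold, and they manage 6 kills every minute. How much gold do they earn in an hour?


Gold per minute = 10 * 6 = 60
Gold per hour = 60 * 60 = 3600

3600 gold/hour


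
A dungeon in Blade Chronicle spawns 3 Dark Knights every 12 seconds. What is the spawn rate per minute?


Spawns per minute = count * (60 / interval)
= 3 * (60 / 12)
= 3 * 5.0
= 15.0

15.0 per minute


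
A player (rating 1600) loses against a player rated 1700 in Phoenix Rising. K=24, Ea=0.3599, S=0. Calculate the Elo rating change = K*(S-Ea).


Elo update: delta = K * (S - Ea), where S = 0 (loses)
S - Ea = 0 - 0.3599 = -0.3599
Rating change = 24 * -0.3599
= -8.64

-8.64 rating points


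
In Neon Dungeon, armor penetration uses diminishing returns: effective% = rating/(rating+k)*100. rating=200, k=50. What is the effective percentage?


effective% = rating / (rating + k) * 100
= 200 / (200 + 50) * 100
= 200 / 250 * 100
= 0.8 * 100
= 80.00%

80.00%


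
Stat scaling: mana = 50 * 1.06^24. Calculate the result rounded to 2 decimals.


value = base * growth^level
= 50 * 1.06^24
= 50 * 4.048935
= 202.45

202.45 mana


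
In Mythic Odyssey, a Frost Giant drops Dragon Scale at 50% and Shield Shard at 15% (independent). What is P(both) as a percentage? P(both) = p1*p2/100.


For independent events, P(both) = P(A) * P(B)
= 50% * 15%
= 750 / 100 %
= 7.5%

7.5%


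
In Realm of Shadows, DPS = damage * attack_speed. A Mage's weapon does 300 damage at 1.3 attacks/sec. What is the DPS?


DPS = damage * attack_speed
= 300 * 1.3
= 390.0

390.0 DPS


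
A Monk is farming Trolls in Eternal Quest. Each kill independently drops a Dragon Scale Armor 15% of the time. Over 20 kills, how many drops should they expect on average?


Expected drops = kills * (drop_rate / 100)
= 20 * (15 / 100)
= 20 * 0.15
= 3.0

3.0 drops


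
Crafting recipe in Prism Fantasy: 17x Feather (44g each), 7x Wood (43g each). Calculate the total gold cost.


Cost breakdown:
  Feather: 17 * 44 = 748
  Wood: 7 * 43 = 301
Total = 748 + 301 = 1049

1049 gold


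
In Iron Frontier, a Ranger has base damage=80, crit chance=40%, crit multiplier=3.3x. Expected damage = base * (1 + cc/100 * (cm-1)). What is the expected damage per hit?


E[dmg] = base * (1 + crit_chance * (crit_mult - 1))
cc as decimal = 40/100 = 0.4
cm - 1 = 3.3 - 1 = 2.3
Bonus factor = 0.4 * 2.3 = 0.92
Total multiplier = 1 + 0.92 = 1.92
Expected damage = 80 * 1.92 = 153.60

153.60 damage


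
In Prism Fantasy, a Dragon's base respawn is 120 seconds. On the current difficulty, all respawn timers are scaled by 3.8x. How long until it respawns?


Respawn time = base * multiplier
= 120 * 3.8
= 456.0 seconds

456.0 seconds


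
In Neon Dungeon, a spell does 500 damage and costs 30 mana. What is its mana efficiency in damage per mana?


Efficiency = damage / mana
= 500 / 30
= 16.67

16.67 dmg/mana


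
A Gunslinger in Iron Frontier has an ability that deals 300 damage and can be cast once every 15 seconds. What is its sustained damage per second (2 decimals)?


DPS = damage / cooldown
= 300 / 15
= 20.00

20.00 DPS


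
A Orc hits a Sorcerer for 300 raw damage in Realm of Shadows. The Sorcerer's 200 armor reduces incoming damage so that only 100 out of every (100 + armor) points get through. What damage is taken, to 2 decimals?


actual = 300 * 100 / (100 + 200)
= 300 * 100 / 300
= 30000 / 300
= 100.00

100.00 damage


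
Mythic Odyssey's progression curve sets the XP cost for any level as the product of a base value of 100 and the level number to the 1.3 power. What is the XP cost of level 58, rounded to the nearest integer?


XP = 100 * level^1.3
Substitute level = 58:
XP = 100 * 58^1.3
= 100 * 196.0904
= 19609

19609 XP


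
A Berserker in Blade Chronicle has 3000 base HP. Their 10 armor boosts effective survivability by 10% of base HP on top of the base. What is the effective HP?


EHP = 3000 * (1 + 10/100)
= 3000 * (1 + 0.1)
= 3000 * 1.1
= 3300.0

3300.0 EHP


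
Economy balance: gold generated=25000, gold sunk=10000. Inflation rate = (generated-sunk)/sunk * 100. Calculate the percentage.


Net gold = 25000 - 10000 = 15000
Inflation rate = net / sunk * 100 = 15000 / 10000 * 100
= 1.5 * 100
= 150.00%

150.00%


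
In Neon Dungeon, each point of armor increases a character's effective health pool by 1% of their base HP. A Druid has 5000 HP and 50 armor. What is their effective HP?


EHP = 5000 * (1 + 50/100)
= 5000 * (1 + 0.5)
= 5000 * 1.5
= 7500.0

7500.0 EHP


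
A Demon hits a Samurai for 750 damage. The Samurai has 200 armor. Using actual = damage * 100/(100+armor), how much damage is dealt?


actual = 750 * 100 / (100 + 200)
= 750 * 100 / 300
= 75000 / 300
= 250.00

250.00 damage


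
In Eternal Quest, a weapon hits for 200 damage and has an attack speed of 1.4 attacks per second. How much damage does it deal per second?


DPS = damage * attack_speed
= 200 * 1.4
= 280.0

280.0 DPS


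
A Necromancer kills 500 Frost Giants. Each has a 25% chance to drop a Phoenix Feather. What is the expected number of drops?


Expected drops = kills * (drop_rate / 100)
= 500 * (25 / 100)
= 500 * 0.25
= 125.0

125.0 drops


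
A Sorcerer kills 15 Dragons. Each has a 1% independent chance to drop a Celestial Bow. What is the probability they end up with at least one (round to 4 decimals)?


P(at least one) = 1 - P(none) = 1 - (1-p)^n
p = 1/100 = 0.01
1 - p = 0.99
(1 - p)^15 = 0.99^15 = 0.860058
P(at least one) = 1 - 0.860058 = 0.1399

0.1399


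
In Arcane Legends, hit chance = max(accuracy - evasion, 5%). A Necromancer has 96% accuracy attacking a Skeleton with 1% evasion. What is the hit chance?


accuracy - evasion = 96 - 1 = 95
Apply floor: max(95, 5) = 95
Hit chance = 95%

95%


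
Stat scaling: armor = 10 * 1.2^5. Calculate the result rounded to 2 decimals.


value = base * growth^level
= 10 * 1.2^5
= 10 * 2.48832
= 24.88

24.88 armor


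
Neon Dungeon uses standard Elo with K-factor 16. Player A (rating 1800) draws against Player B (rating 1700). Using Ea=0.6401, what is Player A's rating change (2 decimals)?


Elo update: delta = K * (S - Ea), where S = 0.5 (draws)
S - Ea = 0.5 - 0.6401 = -0.1401
Rating change = 16 * -0.1401
= -2.24

-2.24 rating points


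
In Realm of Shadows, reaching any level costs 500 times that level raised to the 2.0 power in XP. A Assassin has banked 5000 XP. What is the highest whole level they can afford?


XP = 500 * level^2.0, so level = (XP / 500)^(1/2.0)
= (5000 / 500)^(1/2.0)
= 10.0^0.5
= 3.1623
Floor: level = 3

level 3


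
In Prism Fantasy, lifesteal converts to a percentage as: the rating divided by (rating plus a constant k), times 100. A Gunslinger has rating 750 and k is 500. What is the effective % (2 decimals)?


effective% = rating / (rating + k) * 100
= 750 / (750 + 500) * 100
= 750 / 1250 * 100
= 0.6 * 100
= 60.00%

60.00%


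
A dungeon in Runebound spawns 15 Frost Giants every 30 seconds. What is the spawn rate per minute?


Spawns per minute = count * (60 / interval)
= 15 * (60 / 30)
= 15 * 2.0
= 30.0

30.0 per minute


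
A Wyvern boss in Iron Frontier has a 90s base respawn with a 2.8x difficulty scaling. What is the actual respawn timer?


Respawn time = base * multiplier
= 90 * 2.8
= 252.0 seconds

252.0 seconds


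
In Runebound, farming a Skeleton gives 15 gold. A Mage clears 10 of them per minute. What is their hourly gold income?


Gold per minute = 15 * 10 = 150
Gold per hour = 150 * 60 = 9000

9000 gold/hour


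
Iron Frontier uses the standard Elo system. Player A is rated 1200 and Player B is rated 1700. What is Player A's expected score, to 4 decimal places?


Elo expected score: Ea = 1/(1 + 10^((Rb-Ra)/400))
Rb - Ra = 1700 - 1200 = 500
(Rb-Ra)/400 = 500/400 = 1.25
10^1.25 = 17.782794
Ea = 1/(1 + 17.782794) = 1/18.782794 = 0.0532

0.0532


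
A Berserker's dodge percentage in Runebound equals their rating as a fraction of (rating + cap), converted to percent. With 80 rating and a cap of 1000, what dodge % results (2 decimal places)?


dodge% = 80 / (80 + 1000) * 100
= 80 / 1080 * 100
= 0.074074 * 100
= 7.41%

7.41%


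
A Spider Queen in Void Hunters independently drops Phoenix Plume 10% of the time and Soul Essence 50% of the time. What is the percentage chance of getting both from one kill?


For independent events, P(both) = P(A) * P(B)
= 10% * 50%
= 500 / 100 %
= 5.0%

5.0%


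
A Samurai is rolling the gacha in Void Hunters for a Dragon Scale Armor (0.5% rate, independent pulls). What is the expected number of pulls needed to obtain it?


Expected pulls for a geometric distribution = 1/p = 100 / rate%
= 100 / 0.5
= 200.0

200.0 pulls


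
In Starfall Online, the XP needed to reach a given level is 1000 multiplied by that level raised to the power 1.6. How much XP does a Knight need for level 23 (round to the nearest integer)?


XP = 1000 * level^1.6
Substitute level = 23:
XP = 1000 * 23^1.6
= 1000 * 150.9262
= 150926

150926 XP


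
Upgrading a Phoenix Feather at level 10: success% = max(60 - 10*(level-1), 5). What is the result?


raw_rate = 60 - 10 * (10 - 1)
= 60 - 10 * 9
= 60 - 90
= -30
Apply floor: max(-30, 5) = 5%

5%


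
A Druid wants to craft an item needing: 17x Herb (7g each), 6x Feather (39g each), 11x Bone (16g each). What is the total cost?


Cost breakdown:
  Herb: 17 * 7 = 119
  Feather: 6 * 39 = 234
  Bone: 11 * 16 = 176
Total = 119 + 234 + 176 = 529

529 gold


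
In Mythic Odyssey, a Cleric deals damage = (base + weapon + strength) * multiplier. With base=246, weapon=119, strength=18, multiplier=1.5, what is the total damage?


Sum base + weapon + str = 246 + 119 + 18 = 383
Multiply by 1.5:
383 * 1.5 = 574.5

574.5 damage


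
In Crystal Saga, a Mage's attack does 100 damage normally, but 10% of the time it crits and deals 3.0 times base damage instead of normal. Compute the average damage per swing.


E[dmg] = base * (1 + crit_chance * (crit_mult - 1))
cc as decimal = 10/100 = 0.1
cm - 1 = 3.0 - 1 = 2.0
Bonus factor = 0.1 * 2.0 = 0.2
Total multiplier = 1 + 0.2 = 1.2
Expected damage = 100 * 1.2 = 120.00

120.00 damage


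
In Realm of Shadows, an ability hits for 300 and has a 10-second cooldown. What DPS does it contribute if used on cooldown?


DPS = damage / cooldown
= 300 / 10
= 30.00

30.00 DPS


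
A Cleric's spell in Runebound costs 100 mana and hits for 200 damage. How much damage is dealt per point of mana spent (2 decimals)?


Efficiency = damage / mana
= 200 / 100
= 2.00

2.00 dmg/mana


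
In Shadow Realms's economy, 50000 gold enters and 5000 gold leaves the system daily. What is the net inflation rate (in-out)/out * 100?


Net gold = 50000 - 5000 = 45000
Inflation rate = net / sunk * 100 = 45000 / 5000 * 100
= 9.0 * 100
= 900.00%

900.00%


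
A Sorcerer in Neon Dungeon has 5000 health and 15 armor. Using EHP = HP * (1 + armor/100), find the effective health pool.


EHP = 5000 * (1 + 15/100)
= 5000 * (1 + 0.15)
= 5000 * 1.15
= 5750.0

5750.0 EHP


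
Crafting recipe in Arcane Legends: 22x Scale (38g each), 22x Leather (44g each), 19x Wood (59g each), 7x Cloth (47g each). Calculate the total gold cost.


Cost breakdown:
  Scale: 22 * 38 = 836
  Leather: 22 * 44 = 968
  Wood: 19 * 59 = 1121
  Cloth: 7 * 47 = 329
Total = 836 + 968 + 1121 + 329 = 3254

3254 gold


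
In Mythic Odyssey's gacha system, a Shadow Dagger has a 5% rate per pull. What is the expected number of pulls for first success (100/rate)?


Expected pulls for a geometric distribution = 1/p = 100 / rate%
= 100 / 5
= 20.0

20.0 pulls


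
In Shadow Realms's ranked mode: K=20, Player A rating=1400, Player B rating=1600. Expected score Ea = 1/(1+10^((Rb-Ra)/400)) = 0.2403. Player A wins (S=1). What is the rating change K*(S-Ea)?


Elo update: delta = K * (S - Ea), where S = 1 (wins)
S - Ea = 1 - 0.2403 = 0.7597
Rating change = 20 * 0.7597
= 15.19

15.19 rating points


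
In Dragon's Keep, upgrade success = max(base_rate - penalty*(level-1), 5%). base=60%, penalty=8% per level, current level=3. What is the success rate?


raw_rate = 60 - 8 * (3 - 1)
= 60 - 8 * 2
= 60 - 16
= 44
Apply floor: max(44, 5) = 44%

44%


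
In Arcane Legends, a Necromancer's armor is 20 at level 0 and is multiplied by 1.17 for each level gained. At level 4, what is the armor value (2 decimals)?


value = base * growth^level
= 20 * 1.17^4
= 20 * 1.873887
= 37.48

37.48 armor


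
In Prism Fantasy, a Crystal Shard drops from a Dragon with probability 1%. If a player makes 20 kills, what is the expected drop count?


Expected drops = kills * (drop_rate / 100)
= 20 * (1 / 100)
= 20 * 0.01
= 0.2

0.2 drops


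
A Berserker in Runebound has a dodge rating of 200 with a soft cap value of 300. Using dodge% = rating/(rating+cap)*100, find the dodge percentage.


dodge% = 200 / (200 + 300) * 100
= 200 / 500 * 100
= 0.4 * 100
= 40.00%

40.00%


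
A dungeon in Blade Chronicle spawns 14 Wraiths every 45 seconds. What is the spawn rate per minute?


Spawns per minute = count * (60 / interval)
= 14 * (60 / 45)
= 14 * 1.3333
= 18.67

18.67 per minute


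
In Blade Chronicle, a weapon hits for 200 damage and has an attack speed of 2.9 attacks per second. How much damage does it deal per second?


DPS = damage * attack_speed
= 200 * 2.9
= 580.0

580.0 DPS


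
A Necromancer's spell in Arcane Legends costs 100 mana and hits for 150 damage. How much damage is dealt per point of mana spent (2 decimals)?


Efficiency = damage / mana
= 150 / 100
= 1.50

1.50 dmg/mana


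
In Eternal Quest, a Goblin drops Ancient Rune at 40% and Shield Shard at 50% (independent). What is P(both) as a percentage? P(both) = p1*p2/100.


For independent events, P(both) = P(A) * P(B)
= 40% * 50%
= 2000 / 100 %
= 20.0%

20.0%


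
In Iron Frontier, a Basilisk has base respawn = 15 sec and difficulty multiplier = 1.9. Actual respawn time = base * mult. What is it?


Respawn time = base * multiplier
= 15 * 1.9
= 28.5 seconds

28.5 seconds


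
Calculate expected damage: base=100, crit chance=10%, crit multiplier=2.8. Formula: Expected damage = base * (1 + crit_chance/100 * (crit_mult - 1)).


E[dmg] = base * (1 + crit_chance * (crit_mult - 1))
cc as decimal = 10/100 = 0.1
cm - 1 = 2.8 - 1 = 1.8
Bonus factor = 0.1 * 1.8 = 0.18
Total multiplier = 1 + 0.18 = 1.18
Expected damage = 100 * 1.18 = 118.00

118.00 damage


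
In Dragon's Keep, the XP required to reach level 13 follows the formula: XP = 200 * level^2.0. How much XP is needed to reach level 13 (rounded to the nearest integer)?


XP = 200 * level^2.0
Substitute level = 13:
XP = 200 * 13^2.0
= 200 * 169.0
= 33800

33800 XP


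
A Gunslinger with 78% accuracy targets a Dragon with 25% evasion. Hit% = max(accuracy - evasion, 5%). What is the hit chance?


accuracy - evasion = 78 - 25 = 53
Apply floor: max(53, 5) = 53
Hit chance = 53%

53%


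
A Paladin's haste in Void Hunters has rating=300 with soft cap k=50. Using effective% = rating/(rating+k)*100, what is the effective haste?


effective% = rating / (rating + k) * 100
= 300 / (300 + 50) * 100
= 300 / 350 * 100
= 0.857143 * 100
= 85.71%

85.71%


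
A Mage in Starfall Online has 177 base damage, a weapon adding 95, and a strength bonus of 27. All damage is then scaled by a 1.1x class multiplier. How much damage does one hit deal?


Sum base + weapon + str = 177 + 95 + 27 = 299
Multiply by 1.1:
299 * 1.1 = 328.9

328.9 damage


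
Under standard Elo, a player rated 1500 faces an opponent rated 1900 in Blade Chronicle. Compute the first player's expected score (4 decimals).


Elo expected score: Ea = 1/(1 + 10^((Rb-Ra)/400))
Rb - Ra = 1900 - 1500 = 400
(Rb-Ra)/400 = 400/400 = 1.0
10^1.0 = 10.0
Ea = 1/(1 + 10.0) = 1/11.0 = 0.0909

0.0909


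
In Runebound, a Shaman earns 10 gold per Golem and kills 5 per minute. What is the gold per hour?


Gold per minute = 10 * 5 = 50
Gold per hour = 50 * 60 = 3000

3000 gold/hour


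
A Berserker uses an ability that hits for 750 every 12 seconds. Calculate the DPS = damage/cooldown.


DPS = damage / cooldown
= 750 / 12
= 62.50

62.50 DPS


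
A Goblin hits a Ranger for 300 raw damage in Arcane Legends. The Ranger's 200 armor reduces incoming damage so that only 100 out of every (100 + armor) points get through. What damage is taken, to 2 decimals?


actual = 300 * 100 / (100 + 200)
= 300 * 100 / 300
= 30000 / 300
= 100.00

100.00 damage


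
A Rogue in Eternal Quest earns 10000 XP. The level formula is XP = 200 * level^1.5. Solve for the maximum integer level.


XP = 200 * level^1.5, so level = (XP / 200)^(1/1.5)
= (10000 / 200)^(1/1.5)
= 50.0^0.6667
= 13.5721
Floor: level = 13

level 13


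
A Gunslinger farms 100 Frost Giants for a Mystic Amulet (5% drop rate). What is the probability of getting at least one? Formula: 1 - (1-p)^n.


P(at least one) = 1 - P(none) = 1 - (1-p)^n
p = 5/100 = 0.05
1 - p = 0.95
(1 - p)^100 = 0.95^100 = 0.005921
P(at least one) = 1 - 0.005921 = 0.9941

0.9941


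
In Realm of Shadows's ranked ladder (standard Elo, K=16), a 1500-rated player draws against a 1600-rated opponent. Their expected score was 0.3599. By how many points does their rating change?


Elo update: delta = K * (S - Ea), where S = 0.5 (draws)
S - Ea = 0.5 - 0.3599 = 0.1401
Rating change = 16 * 0.1401
= 2.24

2.24 rating points


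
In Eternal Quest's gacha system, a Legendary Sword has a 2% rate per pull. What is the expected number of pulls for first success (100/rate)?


Expected pulls for a geometric distribution = 1/p = 100 / rate%
= 100 / 2
= 50.0

50.0 pulls


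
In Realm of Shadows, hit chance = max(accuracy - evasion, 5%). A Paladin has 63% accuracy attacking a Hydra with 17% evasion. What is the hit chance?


accuracy - evasion = 63 - 17 = 46
Apply floor: max(46, 5) = 46
Hit chance = 46%

46%


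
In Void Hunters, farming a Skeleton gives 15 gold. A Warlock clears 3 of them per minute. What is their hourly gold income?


Gold per minute = 15 * 3 = 45
Gold per hour = 45 * 60 = 2700

2700 gold/hour


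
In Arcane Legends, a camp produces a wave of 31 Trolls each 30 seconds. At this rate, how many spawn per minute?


Spawns per minute = count * (60 / interval)
= 31 * (60 / 30)
= 31 * 2.0
= 62.0

62.0 per minute


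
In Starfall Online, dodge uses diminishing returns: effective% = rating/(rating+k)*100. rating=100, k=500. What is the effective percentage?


effective% = rating / (rating + k) * 100
= 100 / (100 + 500) * 100
= 100 / 600 * 100
= 0.166667 * 100
= 16.67%

16.67%


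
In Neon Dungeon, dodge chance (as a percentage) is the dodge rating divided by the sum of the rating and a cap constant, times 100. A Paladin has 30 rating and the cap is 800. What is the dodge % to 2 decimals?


dodge% = 30 / (30 + 800) * 100
= 30 / 830 * 100
= 0.036145 * 100
= 3.61%

3.61%
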